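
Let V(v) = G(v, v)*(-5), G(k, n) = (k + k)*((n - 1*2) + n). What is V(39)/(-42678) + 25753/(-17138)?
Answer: -98519369/121902594 ≈ -0.80818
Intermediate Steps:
G(k, n) = 2*k*(-2 + 2*n) (G(k, n) = (2*k)*((n - 2) + n) = (2*k)*((-2 + n) + n) = (2*k)*(-2 + 2*n) = 2*k*(-2 + 2*n))
V(v) = -20*v*(-1 + v) (V(v) = (4*v*(-1 + v))*(-5) = -20*v*(-1 + v))
V(39)/(-42678) + 25753/(-17138) = (20*39*(1 - 1*39))/(-42678) + 25753/(-17138) = (20*39*(1 - 39))*(-1/42678) + 25753*(-1/17138) = (20*39*(-38))*(-1/42678) - 25753/17138 = -29640*(-1/42678) - 25753/17138 = 4940/7113 - 25753/17138 = -98519369/121902594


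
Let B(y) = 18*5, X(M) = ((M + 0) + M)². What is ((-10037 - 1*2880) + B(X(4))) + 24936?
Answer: 12109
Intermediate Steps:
X(M) = 4*M² (X(M) = (M + M)² = (2*M)² = 4*M²)
B(y) = 90
((-10037 - 1*2880) + B(X(4))) + 24936 = ((-10037 - 1*2880) + 90) + 24936 = ((-10037 - 2880) + 90) + 24936 = (-12917 + 90) + 24936 = -12827 + 24936 = 12109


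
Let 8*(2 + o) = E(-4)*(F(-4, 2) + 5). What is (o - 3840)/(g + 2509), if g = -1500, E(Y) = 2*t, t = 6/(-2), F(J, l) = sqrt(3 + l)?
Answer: -15383/4036 - 3*sqrt(5)/4036 ≈ -3.8131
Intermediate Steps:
t = -3 (t = 6*(-1/2) = -3)
E(Y) = -6 (E(Y) = 2*(-3) = -6)
o = -23/4 - 3*sqrt(5)/4 (o = -2 + (-6*(sqrt(3 + 2) + 5))/8 = -2 + (-6*(sqrt(5) + 5))/8 = -2 + (-6*(5 + sqrt(5)))/8 = -2 + (-30 - 6*sqrt(5))/8 = -2 + (-15/4 - 3*sqrt(5)/4) = -23/4 - 3*sqrt(5)/4 ≈ -7.4270)
(o - 3840)/(g + 2509) = ((-23/4 - 3*sqrt(5)/4) - 3840)/(-1500 + 2509) = (-15383/4 - 3*sqrt(5)/4)/1009 = (-15383/4 - 3*sqrt(5)/4)*(1/1009) = -15383/4036 - 3*sqrt(5)/4036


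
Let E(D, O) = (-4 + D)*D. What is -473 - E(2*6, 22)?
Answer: -569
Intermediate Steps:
E(D, O) = D*(-4 + D)
-473 - E(2*6, 22) = -473 - 2*6*(-4 + 2*6) = -473 - 12*(-4 + 12) = -473 - 12*8 = -473 - 1*96 = -473 - 96 = -569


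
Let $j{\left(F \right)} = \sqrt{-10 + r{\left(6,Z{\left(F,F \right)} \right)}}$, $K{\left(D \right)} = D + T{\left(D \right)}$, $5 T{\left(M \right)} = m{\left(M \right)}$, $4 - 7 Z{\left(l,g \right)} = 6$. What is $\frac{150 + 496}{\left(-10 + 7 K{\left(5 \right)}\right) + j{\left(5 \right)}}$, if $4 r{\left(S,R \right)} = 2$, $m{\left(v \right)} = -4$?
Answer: $\frac{626620}{19293} - \frac{16150 i \sqrt{38}}{19293} \approx 32.479 - 5.1602 i$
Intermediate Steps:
$Z{\left(l,g \right)} = - \frac{2}{7}$ ($Z{\left(l,g \right)} = \frac{4}{7} - \frac{6}{7} = - \frac{2}{7}$)
$T{\left(M \right)} = - \frac{4}{5}$ ($T{\left(M \right)} = \frac{1}{5} \left(-4\right) = - \frac{4}{5}$)
$r{\left(S,R \right)} = \frac{1}{2}$ ($r{\left(S,R \right)} = \frac{1}{4} \cdot 2 = \frac{1}{2}$)
$K{\left(D \right)} = - \frac{4}{5} + D$ ($K{\left(D \right)} = D - \frac{4}{5} = - \frac{4}{5} + D$)
$j{\left(F \right)} = \frac{i \sqrt{38}}{2}$ ($j{\left(F \right)} = \sqrt{-10 + \frac{1}{2}} = \sqrt{- \frac{19}{2}} = \frac{i \sqrt{38}}{2}$)
$\frac{150 + 496}{\left(-10 + 7 K{\left(5 \right)}\right) + j{\left(5 \right)}} = \frac{150 + 496}{\left(-10 + 7 \left(- \frac{4}{5} + 5\right)\right) + \frac{i \sqrt{38}}{2}} = \frac{646}{\left(-10 + 7 \cdot \frac{21}{5}\right) + \frac{i \sqrt{38}}{2}} = \frac{646}{\left(-10 + \frac{147}{5}\right) + \frac{i \sqrt{38}}{2}} = \frac{646}{\frac{97}{5} + \frac{i \sqrt{38}}{2}}$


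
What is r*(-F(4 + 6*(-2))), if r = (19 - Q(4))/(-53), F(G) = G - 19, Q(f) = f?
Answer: -405/53 ≈ -7.6415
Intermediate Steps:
F(G) = -19 + G
r = -15/53 (r = (19 - 1*4)/(-53) = (19 - 4)*(-1/53) = 15*(-1/53) = -15/53 ≈ -0.28302)
r*(-F(4 + 6*(-2))) = -(-15)*(-19 + (4 + 6*(-2)))/53 = -(-15)*(-19 + (4 - 12))/53 = -(-15)*(-19 - 8)/53 = -(-15)*(-27)/53 = -15/53*27 = -405/53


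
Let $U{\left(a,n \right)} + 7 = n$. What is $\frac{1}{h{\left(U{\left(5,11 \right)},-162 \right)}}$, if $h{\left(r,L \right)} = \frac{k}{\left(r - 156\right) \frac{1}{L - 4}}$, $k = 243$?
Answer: $\frac{76}{20169} \approx 0.0037682$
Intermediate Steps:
$U{\left(a,n \right)} = -7 + n$
$h{\left(r,L \right)} = \frac{243 \left(-4 + L\right)}{-156 + r}$ ($h{\left(r,L \right)} = \frac{243}{\left(r - 156\right) \frac{1}{L - 4}} = \frac{243}{\left(-156 + r\right) \frac{1}{-4 + L}} = \frac{243}{\frac{1}{-4 + L} \left(-156 + r\right)} = 243 \frac{-4 + L}{-156 + r} = \frac{243 \left(-4 + L\right)}{-156 + r}$)
$\frac{1}{h{\left(U{\left(5,11 \right)},-162 \right)}} = \frac{1}{243 \frac{1}{-156 + \left(-7 + 11\right)} \left(-4 - 162\right)} = \frac{1}{243 \frac{1}{-156 + 4} \left(-166\right)} = \frac{1}{243 \frac{1}{-152} \left(-166\right)} = \frac{1}{243 \left(- \frac{1}{152}\right) \left(-166\right)} = \frac{1}{\frac{20169}{76}} = \frac{76}{20169}$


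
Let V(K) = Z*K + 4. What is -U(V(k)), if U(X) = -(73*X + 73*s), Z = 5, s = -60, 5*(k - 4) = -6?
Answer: -3066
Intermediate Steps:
k = 14/5 (k = 4 + (1/5)*(-6) = 4 - 6/5 = 14/5 ≈ 2.8000)
V(K) = 4 + 5*K (V(K) = 5*K + 4 = 4 + 5*K)
U(X) = 4380 - 73*X (U(X) = -(-4380 + 73*X) = -73*(-60 + X) = 4380 - 73*X)
-U(V(k)) = -(4380 - 73*(4 + 5*(14/5))) = -(4380 - 73*(4 + 14)) = -(4380 - 73*18) = -(4380 - 1314) = -1*3066 = -3066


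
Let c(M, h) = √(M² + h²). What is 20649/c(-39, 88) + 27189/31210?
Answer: 27189/31210 + 20649*√9265/9265 ≈ 215.40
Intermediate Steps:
20649/c(-39, 88) + 27189/31210 = 20649/(√((-39)² + 88²)) + 27189/31210 = 20649/(√(1521 + 7744)) + 27189*(1/31210) = 20649/(√9265) + 27189/31210 = 20649*(√9265/9265) + 27189/31210 = 20649*√9265/9265 + 27189/31210 = 27189/31210 + 20649*√9265/9265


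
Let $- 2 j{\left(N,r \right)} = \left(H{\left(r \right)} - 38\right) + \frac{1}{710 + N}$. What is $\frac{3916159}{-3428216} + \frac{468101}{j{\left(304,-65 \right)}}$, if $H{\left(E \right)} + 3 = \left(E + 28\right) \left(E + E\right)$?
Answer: $- \frac{3273373345549801}{16578053801672} \approx -197.45$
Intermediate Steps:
$H{\left(E \right)} = -3 + 2 E \left(28 + E\right)$ ($H{\left(E \right)} = -3 + \left(E + 28\right) \left(E + E\right) = -3 + \left(28 + E\right) 2 E = -3 + 2 E \left(28 + E\right)$)
$j{\left(N,r \right)} = \frac{41}{2} - r^{2} - 28 r - \frac{1}{2 \left(710 + N\right)}$ ($j{\left(N,r \right)} = - \frac{\left(\left(-3 + 2 r^{2} + 56 r\right) - 38\right) + \frac{1}{710 + N}}{2} = - \frac{\left(-41 + 2 r^{2} + 56 r\right) + \frac{1}{710 + N}}{2} = - \frac{-41 + \frac{1}{710 + N} + 2 r^{2} + 56 r}{2} = \frac{41}{2} - r^{2} - 28 r - \frac{1}{2 \left(710 + N\right)}$)
$\frac{3916159}{-3428216} + \frac{468101}{j{\left(304,-65 \right)}} = \frac{3916159}{-3428216} + \frac{468101}{\frac{1}{2} \frac{1}{710 + 304} \left(29109 - -2584400 - 1420 \left(-65\right)^{2} + 38 \cdot 304 - 304 \left(-3 + 2 \left(-65\right)^{2} + 56 \left(-65\right)\right)\right)} = 3916159 \left(- \frac{1}{3428216}\right) + \frac{468101}{\frac{1}{2} \cdot \frac{1}{1014} \left(29109 + 2584400 - 5999500 + 11552 - 304 \left(-3 + 2 \cdot 4225 - 3640\right)\right)} = - \frac{3916159}{3428216} + \frac{468101}{\frac{1}{2} \cdot \frac{1}{1014} \left(29109 + 2584400 - 5999500 + 11552 - 304 \left(-3 + 8450 - 3640\right)\right)} = - \frac{3916159}{3428216} + \frac{468101}{\frac{1}{2} \cdot \frac{1}{1014} \left(29109 + 2584400 - 5999500 + 11552 - 304 \cdot 4807\right)} = - \frac{3916159}{3428216} + \frac{468101}{\frac{1}{2} \cdot \frac{1}{1014} \left(29109 + 2584400 - 5999500 + 11552 - 1461328\right)} = - \frac{3916159}{3428216} + \frac{468101}{\frac{1}{2} \cdot \frac{1}{1014} \left(-4835767\right)} = - \frac{3916159}{3428216} + \frac{468101}{- \frac{4835767}{2028}} = - \frac{3916159}{3428216} + 468101 \left(- \frac{2028}{4835767}\right) = - \frac{3916159}{3428216} - \frac{949308828}{4835767} = - \frac{3273373345549801}{16578053801672}$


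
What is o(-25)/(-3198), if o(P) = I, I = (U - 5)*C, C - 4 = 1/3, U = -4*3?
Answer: 17/738 ≈ 0.023035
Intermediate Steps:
U = -12
C = 13/3 (C = 4 + 1/3 = 13/3 ≈ 4.3333)
I = -221/3 (I = (-12 - 5)*(13/3) = -17*13/3 = -221/3 ≈ -73.667)
o(P) = -221/3
o(-25)/(-3198) = -221/3/(-3198) = -221/3*(-1/3198) = 17/738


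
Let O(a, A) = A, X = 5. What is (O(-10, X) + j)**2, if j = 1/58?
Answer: 84681/3364 ≈ 25.173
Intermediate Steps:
j = 1/58 ≈ 0.017241
(O(-10, X) + j)**2 = (5 + 1/58)**2 = (291/58)**2 = 84681/3364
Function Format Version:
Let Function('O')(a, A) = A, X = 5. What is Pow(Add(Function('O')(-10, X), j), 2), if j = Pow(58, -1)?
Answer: Rational(84681, 3364) ≈ 25.173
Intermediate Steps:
j = Rational(1, 58) ≈ 0.017241
Pow(Add(Function('O')(-10, X), j), 2) = Pow(Add(5, Rational(1, 58)), 2) = Pow(Rational(291, 58), 2) = Rational(84681, 3364)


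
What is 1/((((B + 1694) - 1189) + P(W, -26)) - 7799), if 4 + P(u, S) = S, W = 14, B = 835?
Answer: -1/6489 ≈ -0.00015411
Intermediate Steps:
P(u, S) = -4 + S
1/((((B + 1694) - 1189) + P(W, -26)) - 7799) = 1/((((835 + 1694) - 1189) + (-4 - 26)) - 7799) = 1/(((2529 - 1189) - 30) - 7799) = 1/((1340 - 30) - 7799) = 1/(1310 - 7799) = 1/(-6489) = -1/6489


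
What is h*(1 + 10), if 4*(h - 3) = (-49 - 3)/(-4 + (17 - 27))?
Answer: 605/14 ≈ 43.214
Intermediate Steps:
h = 55/14 (h = 3 + ((-49 - 3)/(-4 + (17 - 27)))/4 = 3 + (-52/(-4 - 10))/4 = 3 + (-52/(-14))/4 = 3 + (-52*(-1/14))/4 = 3 + (¼)*(26/7) = 3 + 13/14 = 55/14 ≈ 3.9286)
h*(1 + 10) = 55*(1 + 10)/14 = (55/14)*11 = 605/14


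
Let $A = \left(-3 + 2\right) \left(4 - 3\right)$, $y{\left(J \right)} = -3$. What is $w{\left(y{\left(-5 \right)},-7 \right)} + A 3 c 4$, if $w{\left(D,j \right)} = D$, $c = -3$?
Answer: $33$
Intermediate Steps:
$A = -1$ ($A = - (4 - 3) = \left(-1\right) 1 = -1$)
$w{\left(y{\left(-5 \right)},-7 \right)} + A 3 c 4 = -3 - 3 \left(-3\right) 4 = -3 - \left(-9\right) 4 = -3 - -36 = -3 + 36 = 33$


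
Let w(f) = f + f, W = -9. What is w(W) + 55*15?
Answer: 807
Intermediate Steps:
w(f) = 2*f
w(W) + 55*15 = 2*(-9) + 55*15 = -18 + 825 = 807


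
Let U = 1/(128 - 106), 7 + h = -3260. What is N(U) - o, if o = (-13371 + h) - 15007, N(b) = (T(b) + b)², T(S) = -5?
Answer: 15328061/484 ≈ 31670.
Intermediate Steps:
h = -3267 (h = -7 - 3260 = -3267)
U = 1/22 ≈ 0.045455
N(b) = (-5 + b)²
o = -31645 (o = (-13371 - 3267) - 15007 = -16638 - 15007 = -31645)
N(U) - o = (-5 + 1/22)² - 1*(-31645) = (-109/22)² + 31645 = 11881/484 + 31645 = 15328061/484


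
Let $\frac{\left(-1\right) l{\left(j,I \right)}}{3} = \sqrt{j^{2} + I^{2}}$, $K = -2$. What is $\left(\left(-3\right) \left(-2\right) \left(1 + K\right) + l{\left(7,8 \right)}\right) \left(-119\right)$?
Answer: $714 + 357 \sqrt{113} \approx 4509.0$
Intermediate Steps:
$l{\left(j,I \right)} = - 3 \sqrt{I^{2} + j^{2}}$ ($l{\left(j,I \right)} = - 3 \sqrt{j^{2} + I^{2}} = - 3 \sqrt{I^{2} + j^{2}}$)
$\left(\left(-3\right) \left(-2\right) \left(1 + K\right) + l{\left(7,8 \right)}\right) \left(-119\right) = \left(\left(-3\right) \left(-2\right) \left(1 - 2\right) - 3 \sqrt{8^{2} + 7^{2}}\right) \left(-119\right) = \left(6 \left(-1\right) - 3 \sqrt{64 + 49}\right) \left(-119\right) = \left(-6 - 3 \sqrt{113}\right) \left(-119\right) = 714 + 357 \sqrt{113}$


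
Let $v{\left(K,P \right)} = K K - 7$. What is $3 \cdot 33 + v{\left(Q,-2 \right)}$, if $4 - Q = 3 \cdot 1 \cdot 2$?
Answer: $96$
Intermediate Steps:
$Q = -2$ ($Q = 4 - 3 \cdot 1 \cdot 2 = 4 - 3 \cdot 2 = 4 - 6 = -2$)
$v{\left(K,P \right)} = -7 + K^{2}$ ($v{\left(K,P \right)} = K^{2} - 7 = -7 + K^{2}$)
$3 \cdot 33 + v{\left(Q,-2 \right)} = 3 \cdot 33 - \left(7 - \left(-2\right)^{2}\right) = 99 + \left(-7 + 4\right) = 99 - 3 = 96$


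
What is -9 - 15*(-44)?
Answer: 651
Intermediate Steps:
-9 - 15*(-44) = -9 + 660 = 651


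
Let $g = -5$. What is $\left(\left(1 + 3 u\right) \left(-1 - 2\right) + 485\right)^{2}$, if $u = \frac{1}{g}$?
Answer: $\frac{5851561}{25} \approx 2.3406 \cdot 10^{5}$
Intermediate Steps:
$u = - \frac{1}{5}$ ($u = \frac{1}{-5} = - \frac{1}{5} \approx -0.2$)
$\left(\left(1 + 3 u\right) \left(-1 - 2\right) + 485\right)^{2} = \left(\left(1 + 3 \left(- \frac{1}{5}\right)\right) \left(-1 - 2\right) + 485\right)^{2} = \left(\left(1 - \frac{3}{5}\right) \left(-3\right) + 485\right)^{2} = \left(\frac{2}{5} \left(-3\right) + 485\right)^{2} = \left(- \frac{6}{5} + 485\right)^{2} = \left(\frac{2419}{5}\right)^{2} = \frac{5851561}{25}$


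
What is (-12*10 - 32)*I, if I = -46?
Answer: 6992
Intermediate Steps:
(-12*10 - 32)*I = (-12*10 - 32)*(-46) = (-120 - 32)*(-46) = -152*(-46) = 6992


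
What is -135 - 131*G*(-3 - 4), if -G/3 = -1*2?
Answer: 5367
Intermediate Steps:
G = 6 (G = -(-3)*2 = -3*(-2) = 6)
-135 - 131*G*(-3 - 4) = -135 - 786*(-3 - 4) = -135 - 786*(-7) = -135 - 131*(-42) = -135 + 5502 = 5367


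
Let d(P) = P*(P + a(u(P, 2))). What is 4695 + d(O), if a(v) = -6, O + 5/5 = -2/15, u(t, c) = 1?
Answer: 1058194/225 ≈ 4703.1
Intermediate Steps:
O = -17/15 (O = -1 - 2/15 = -17/15 ≈ -1.1333)
d(P) = P*(-6 + P) (d(P) = P*(P - 6) = P*(-6 + P))
4695 + d(O) = 4695 - 17*(-6 - 17/15)/15 = 4695 - 17/15*(-107/15) = 4695 + 1819/225 = 1058194/225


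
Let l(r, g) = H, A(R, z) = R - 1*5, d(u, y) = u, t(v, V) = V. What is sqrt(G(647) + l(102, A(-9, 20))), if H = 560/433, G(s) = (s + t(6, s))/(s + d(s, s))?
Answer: sqrt(429969)/433 ≈ 1.5144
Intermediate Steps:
G(s) = 1 (G(s) = (s + s)/(s + s) = (2*s)/((2*s)) = (2*s)*(1/(2*s)) = 1)
A(R, z) = -5 + R (A(R, z) = R - 5 = -5 + R)
H = 560/433 (H = 560*(1/433) = 560/433 ≈ 1.2933)
l(r, g) = 560/433
sqrt(G(647) + l(102, A(-9, 20))) = sqrt(1 + 560/433) = sqrt(993/433) = sqrt(429969)/433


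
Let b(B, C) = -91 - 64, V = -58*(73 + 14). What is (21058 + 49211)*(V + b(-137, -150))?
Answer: -365469069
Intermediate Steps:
V = -5046 (V = -58*87 = -5046)
b(B, C) = -155
(21058 + 49211)*(V + b(-137, -150)) = (21058 + 49211)*(-5046 - 155) = 70269*(-5201) = -365469069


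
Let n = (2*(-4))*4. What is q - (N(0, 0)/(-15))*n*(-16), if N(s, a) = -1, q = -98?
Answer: -1982/15 ≈ -132.13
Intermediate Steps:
n = -32 (n = -8*4 = -32)
q - (N(0, 0)/(-15))*n*(-16) = -98 - -1/(-15)*(-32)*(-16) = -98 - -1*(-1/15)*(-32)*(-16) = -98 - (1/15)*(-32)*(-16) = -98 - (-32)*(-16)/15 = -98 - 1*512/15 = -98 - 512/15 = -1982/15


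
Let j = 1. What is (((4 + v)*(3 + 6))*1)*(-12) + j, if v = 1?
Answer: -539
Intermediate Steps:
(((4 + v)*(3 + 6))*1)*(-12) + j = (((4 + 1)*(3 + 6))*1)*(-12) + 1 = ((5*9)*1)*(-12) + 1 = (45*1)*(-12) + 1 = 45*(-12) + 1 = -540 + 1 = -539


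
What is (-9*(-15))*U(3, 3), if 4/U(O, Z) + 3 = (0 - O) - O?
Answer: -60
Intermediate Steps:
U(O, Z) = 4/(-3 - 2*O) (U(O, Z) = 4/(-3 + ((0 - O) - O)) = 4/(-3 + (-O - O)) = 4/(-3 - 2*O))
(-9*(-15))*U(3, 3) = (-9*(-15))*(-4/(3 + 2*3)) = 135*(-4/(3 + 6)) = 135*(-4/9) = -60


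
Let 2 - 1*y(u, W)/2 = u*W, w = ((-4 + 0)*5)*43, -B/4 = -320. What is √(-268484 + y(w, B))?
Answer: 8*√30205 ≈ 1390.4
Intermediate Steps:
B = 1280 (B = -4*(-320) = 1280)
w = -860 (w = -4*5*43 = -20*43 = -860)
y(u, W) = 4 - 2*W*u (y(u, W) = 4 - 2*u*W = 4 - 2*W*u)
√(-268484 + y(w, B)) = √(-268484 + (4 - 2*1280*(-860))) = √(-268484 + (4 + 2201600)) = √(-268484 + 2201604) = √1933120 = 8*√30205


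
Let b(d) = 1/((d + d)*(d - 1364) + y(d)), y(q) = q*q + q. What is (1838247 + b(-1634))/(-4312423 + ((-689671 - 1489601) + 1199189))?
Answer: -22915193717143/65975247199716 ≈ -0.34733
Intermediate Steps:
y(q) = q + q**2 (y(q) = q**2 + q = q + q**2)
b(d) = 1/(d*(1 + d) + 2*d*(-1364 + d)) (b(d) = 1/((d + d)*(d - 1364) + d*(1 + d)) = 1/((2*d)*(-1364 + d) + d*(1 + d)) = 1/(2*d*(-1364 + d) + d*(1 + d)) = 1/(d*(1 + d) + 2*d*(-1364 + d)))
(1838247 + b(-1634))/(-4312423 + ((-689671 - 1489601) + 1199189)) = (1838247 + (1/3)/(-1634*(-909 - 1634)))/(-4312423 + ((-689671 - 1489601) + 1199189)) = (1838247 + (1/3)*(-1/1634)/(-2543))/(-4312423 + (-2179272 + 1199189)) = (1838247 + (1/3)*(-1/1634)*(-1/2543))/(-4312423 - 980083) = (1838247 + 1/12465786)/(-5292506) = (22915193717143/12465786)*(-1/5292506) = -22915193717143/65975247199716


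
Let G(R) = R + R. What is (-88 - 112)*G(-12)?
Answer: 4800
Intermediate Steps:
G(R) = 2*R
(-88 - 112)*G(-12) = (-88 - 112)*(2*(-12)) = -200*(-24) = 4800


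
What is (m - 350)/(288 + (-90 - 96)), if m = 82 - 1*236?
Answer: -84/17 ≈ -4.9412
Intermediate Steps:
m = -154 (m = 82 - 236 = -154)
(m - 350)/(288 + (-90 - 96)) = (-154 - 350)/(288 + (-90 - 96)) = -504/(288 - 186) = -504/102 = -504*1/102 = -84/17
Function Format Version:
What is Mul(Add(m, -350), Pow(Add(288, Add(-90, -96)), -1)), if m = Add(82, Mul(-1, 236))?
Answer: Rational(-84, 17) ≈ -4.9412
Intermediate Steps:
m = -154 (m = Add(82, -236) = -154)
Mul(Add(m, -350), Pow(Add(288, Add(-90, -96)), -1)) = Mul(Add(-154, -350), Pow(Add(288, Add(-90, -96)), -1)) = Mul(-504, Pow(Add(288, -186), -1)) = Mul(-504, Pow(102, -1)) = Mul(-504, Rational(1, 102)) = Rational(-84, 17)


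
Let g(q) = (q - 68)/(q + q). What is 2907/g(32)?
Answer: -5168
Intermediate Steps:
g(q) = (-68 + q)/(2*q) (g(q) = (-68 + q)/((2*q)) = (-68 + q)*(1/(2*q)) = (-68 + q)/(2*q))
2907/g(32) = 2907/(((½)*(-68 + 32)/32)) = 2907/(((½)*(1/32)*(-36))) = 2907/(-9/16) = 2907*(-16/9) = -5168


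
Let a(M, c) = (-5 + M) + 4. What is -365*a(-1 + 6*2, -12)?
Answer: -3650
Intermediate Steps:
a(M, c) = -1 + M
-365*a(-1 + 6*2, -12) = -365*(-1 + (-1 + 6*2)) = -365*(-1 + (-1 + 12)) = -365*(-1 + 11) = -365*10 = -3650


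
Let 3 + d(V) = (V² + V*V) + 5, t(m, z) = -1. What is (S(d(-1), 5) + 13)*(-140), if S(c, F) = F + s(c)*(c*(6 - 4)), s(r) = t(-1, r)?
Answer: -1400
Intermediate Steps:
s(r) = -1
d(V) = 2 + 2*V² (d(V) = -3 + ((V² + V*V) + 5) = -3 + ((V² + V²) + 5) = -3 + (2*V² + 5) = -3 + (5 + 2*V²) = 2 + 2*V²)
S(c, F) = F - 2*c (S(c, F) = F - c*(6 - 4) = F - c*2 = F - 2*c)
(S(d(-1), 5) + 13)*(-140) = ((5 - 2*(2 + 2*(-1)²)) + 13)*(-140) = ((5 - 2*(2 + 2*1)) + 13)*(-140) = ((5 - 2*(2 + 2)) + 13)*(-140) = ((5 - 2*4) + 13)*(-140) = ((5 - 8) + 13)*(-140) = (-3 + 13)*(-140) = 10*(-140) = -1400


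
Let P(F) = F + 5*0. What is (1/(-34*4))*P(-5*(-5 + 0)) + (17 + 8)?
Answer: 3375/136 ≈ 24.816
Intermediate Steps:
P(F) = F (P(F) = F + 0 = F)
(1/(-34*4))*P(-5*(-5 + 0)) + (17 + 8) = (1/(-34*4))*(-5*(-5 + 0)) + (17 + 8) = (-1/34*¼)*(-5*(-5)) + 25 = -1/136*25 + 25 = -25/136 + 25 = 3375/136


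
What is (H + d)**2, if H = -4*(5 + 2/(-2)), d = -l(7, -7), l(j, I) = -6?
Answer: 100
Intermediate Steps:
d = 6 (d = -1*(-6) = 6)
H = -16 (H = -4*(5 + 2*(-1/2)) = -4*(5 - 1) = -4*4 = -16)
(H + d)**2 = (-16 + 6)**2 = (-10)**2 = 100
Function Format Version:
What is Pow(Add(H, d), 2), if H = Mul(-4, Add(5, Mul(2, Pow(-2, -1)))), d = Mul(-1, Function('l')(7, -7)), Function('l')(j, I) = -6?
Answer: 100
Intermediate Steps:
d = 6 (d = Mul(-1, -6) = 6)
H = -16 (H = Mul(-4, Add(5, Mul(2, Rational(-1, 2)))) = Mul(-4, Add(5, -1)) = Mul(-4, 4) = -16)
Pow(Add(H, d), 2) = Pow(Add(-16, 6), 2) = Pow(-10, 2) = 100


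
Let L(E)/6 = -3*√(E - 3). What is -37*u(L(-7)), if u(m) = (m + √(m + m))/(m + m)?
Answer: -37/2 - 37*10^(¾)/(60*√(-I)) ≈ -20.952 - 2.4521*I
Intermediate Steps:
L(E) = -18*√(-3 + E) (L(E) = 6*(-3*√(E - 3)) = 6*(-3*√(-3 + E)) = -18*√(-3 + E))
u(m) = (m + √2*√m)/(2*m) (u(m) = (m + √(2*m))/((2*m)) = (m + √2*√m)*(1/(2*m)) = (m + √2*√m)/(2*m))
-37*u(L(-7)) = -37*(½ + √2/(2*√(-18*√(-3 - 7)))) = -37*(½ + √2/(2*√(-18*I*√10))) = -37*(½ + √2*(2^(¼)*5^(¾)/(30*√(-I)))/2) = -37*(½ + 10^(¾)/(60*√(-I))) = -37/2 - 37*10^(¾)/(60*√(-I))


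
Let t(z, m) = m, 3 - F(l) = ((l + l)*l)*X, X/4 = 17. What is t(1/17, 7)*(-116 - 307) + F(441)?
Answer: -26452374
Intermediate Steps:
X = 68 (X = 4*17 = 68)
F(l) = 3 - 136*l**2 (F(l) = 3 - (l + l)*l*68 = 3 - (2*l)*l*68 = 3 - 2*l**2*68 = 3 - 136*l**2)
t(1/17, 7)*(-116 - 307) + F(441) = 7*(-116 - 307) + (3 - 136*441**2) = 7*(-423) + (3 - 136*194481) = -2961 + (3 - 26449416) = -2961 - 26449413 = -26452374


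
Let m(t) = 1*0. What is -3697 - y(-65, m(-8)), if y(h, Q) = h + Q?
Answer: -3632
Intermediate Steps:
m(t) = 0
y(h, Q) = Q + h
-3697 - y(-65, m(-8)) = -3697 - (0 - 65) = -3697 - 1*(-65) = -3697 + 65 = -3632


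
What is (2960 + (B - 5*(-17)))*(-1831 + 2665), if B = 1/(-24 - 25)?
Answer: 124436136/49 ≈ 2.5395e+6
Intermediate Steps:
B = -1/49 (B = 1/(-49) = -1/49 ≈ -0.020408)
(2960 + (B - 5*(-17)))*(-1831 + 2665) = (2960 + (-1/49 - 5*(-17)))*(-1831 + 2665) = (2960 + (-1/49 + 85))*834 = (2960 + 4164/49)*834 = (149204/49)*834 = 124436136/49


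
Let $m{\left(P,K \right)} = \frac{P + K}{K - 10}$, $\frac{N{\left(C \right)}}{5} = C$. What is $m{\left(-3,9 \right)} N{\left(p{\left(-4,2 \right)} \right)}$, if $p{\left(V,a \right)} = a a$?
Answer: $-120$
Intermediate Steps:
$p{\left(V,a \right)} = a^{2}$
$N{\left(C \right)} = 5 C$
$m{\left(P,K \right)} = \frac{K + P}{-10 + K}$
$m{\left(-3,9 \right)} N{\left(p{\left(-4,2 \right)} \right)} = \frac{9 - 3}{-10 + 9} \cdot 5 \cdot 2^{2} = \frac{1}{-1} \cdot 6 \cdot 5 \cdot 4 = \left(-1\right) 6 \cdot 20 = \left(-6\right) 20 = -120$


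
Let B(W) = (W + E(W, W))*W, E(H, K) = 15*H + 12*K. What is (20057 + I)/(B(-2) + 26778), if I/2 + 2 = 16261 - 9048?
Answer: 34479/26890 ≈ 1.2822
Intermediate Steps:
I = 14422 (I = -4 + 2*(16261 - 9048) = -4 + 2*7213 = -4 + 14426 = 14422)
E(H, K) = 12*K + 15*H
B(W) = 28*W² (B(W) = (W + (12*W + 15*W))*W = (W + 27*W)*W = (28*W)*W = 28*W²)
(20057 + I)/(B(-2) + 26778) = (20057 + 14422)/(28*(-2)² + 26778) = 34479/(28*4 + 26778) = 34479/(112 + 26778) = 34479/26890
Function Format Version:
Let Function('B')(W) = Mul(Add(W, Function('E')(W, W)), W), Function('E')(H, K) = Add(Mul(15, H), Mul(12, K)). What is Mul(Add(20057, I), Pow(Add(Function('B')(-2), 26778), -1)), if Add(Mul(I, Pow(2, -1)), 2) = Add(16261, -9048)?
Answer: Rational(34479, 26890) ≈ 1.2822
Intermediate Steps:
I = 14422 (I = Add(-4, Mul(2, Add(16261, -9048))) = Add(-4, Mul(2, 7213)) = Add(-4, 14426) = 14422)
Function('E')(H, K) = Add(Mul(12, K), Mul(15, H))
Function('B')(W) = Mul(28, Pow(W, 2)) (Function('B')(W) = Mul(Add(W, Add(Mul(12, W), Mul(15, W))), W) = Mul(Add(W, Mul(27, W)), W) = Mul(Mul(28, W), W) = Mul(28, Pow(W, 2)))
Mul(Add(20057, I), Pow(Add(Function('B')(-2), 26778), -1)) = Mul(Add(20057, 14422), Pow(Add(Mul(28, Pow(-2, 2)), 26778), -1)) = Mul(34479, Pow(Add(Mul(28, 4), 26778), -1)) = Mul(34479, Pow(Add(112, 26778), -1)) = Mul(34479, Pow(26890, -1)) = Mul(34479, Rational(1, 26890)) = Rational(34479, 26890)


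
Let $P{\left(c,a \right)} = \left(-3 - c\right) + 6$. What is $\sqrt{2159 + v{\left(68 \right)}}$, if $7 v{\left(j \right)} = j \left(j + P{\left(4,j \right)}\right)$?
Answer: $\frac{\sqrt{137683}}{7} \approx 53.008$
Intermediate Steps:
$P{\left(c,a \right)} = 3 - c$
$v{\left(j \right)} = \frac{j \left(-1 + j\right)}{7}$ ($v{\left(j \right)} = \frac{j \left(j + \left(3 - 4\right)\right)}{7} = \frac{j \left(j - 1\right)}{7} = \frac{j \left(-1 + j\right)}{7}$)
$\sqrt{2159 + v{\left(68 \right)}} = \sqrt{2159 + \frac{1}{7} \cdot 68 \left(-1 + 68\right)} = \sqrt{2159 + \frac{1}{7} \cdot 68 \cdot 67} = \sqrt{2159 + \frac{4556}{7}} = \sqrt{\frac{19669}{7}} = \frac{\sqrt{137683}}{7}$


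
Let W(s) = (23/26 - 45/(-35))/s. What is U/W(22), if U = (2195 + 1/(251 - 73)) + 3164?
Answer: 1909713806/35155 ≈ 54323.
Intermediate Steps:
U = 953903/178 (U = (2195 + 1/178) + 3164 = 390711/178 + 3164 = 953903/178 ≈ 5359.0)
W(s) = 395/(182*s) (W(s) = (23*(1/26) - 45*(-1/35))/s = (23/26 + 9/7)/s = 395/(182*s))
U/W(22) = 953903/(178*(((395/182)/22))) = 953903/(178*(((395/182)*(1/22)))) = 953903/(178*(395/4004)) = (953903/178)*(4004/395) = 1909713806/35155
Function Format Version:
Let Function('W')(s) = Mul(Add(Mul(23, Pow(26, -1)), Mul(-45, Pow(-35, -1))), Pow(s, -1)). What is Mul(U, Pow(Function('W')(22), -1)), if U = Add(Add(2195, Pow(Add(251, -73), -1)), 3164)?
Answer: Rational(1909713806, 35155) ≈ 54323.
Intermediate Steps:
U = Rational(953903, 178) (U = Add(Add(2195, Pow(178, -1)), 3164) = Add(Add(2195, Rational(1, 178)), 3164) = Add(Rational(390711, 178), 3164) = Rational(953903, 178) ≈ 5359.0)
Function('W')(s) = Mul(Rational(395, 182), Pow(s, -1)) (Function('W')(s) = Mul(Add(Mul(23, Rational(1, 26)), Mul(-45, Rational(-1, 35))), Pow(s, -1)) = Mul(Add(Rational(23, 26), Rational(9, 7)), Pow(s, -1)) = Mul(Rational(395, 182), Pow(s, -1)))
Mul(U, Pow(Function('W')(22), -1)) = Mul(Rational(953903, 178), Pow(Mul(Rational(395, 182), Pow(22, -1)), -1)) = Mul(Rational(953903, 178), Pow(Mul(Rational(395, 182), Rational(1, 22)), -1)) = Mul(Rational(953903, 178), Pow(Rational(395, 4004), -1)) = Mul(Rational(953903, 178), Rational(4004, 395)) = Rational(1909713806, 35155)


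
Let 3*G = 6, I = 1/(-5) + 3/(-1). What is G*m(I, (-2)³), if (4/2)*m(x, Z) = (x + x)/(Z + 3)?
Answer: 32/25 ≈ 1.2800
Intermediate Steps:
I = -16/5 (I = 1*(-⅕) + 3*(-1) = -⅕ - 3 = -16/5 ≈ -3.2000)
m(x, Z) = x/(3 + Z) (m(x, Z) = ((x + x)/(Z + 3))/2 = ((2*x)/(3 + Z))/2 = (2*x/(3 + Z))/2 = x/(3 + Z))
G = 2 (G = (⅓)*6 = 2)
G*m(I, (-2)³) = 2*(-16/(5*(3 + (-2)³))) = 2*(-16/(5*(3 - 8))) = 2*(-16/5/(-5)) = 2*(-16/5*(-⅕)) = 2*(16/25) = 32/25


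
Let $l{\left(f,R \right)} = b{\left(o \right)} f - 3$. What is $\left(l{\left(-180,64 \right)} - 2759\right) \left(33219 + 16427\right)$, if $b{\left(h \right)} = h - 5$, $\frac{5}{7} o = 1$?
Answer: $-104951644$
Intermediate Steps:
$o = \frac{7}{5}$ ($o = \frac{7}{5} \cdot 1 = \frac{7}{5} \approx 1.4$)
$b{\left(h \right)} = -5 + h$
$l{\left(f,R \right)} = -3 - \frac{18 f}{5}$ ($l{\left(f,R \right)} = \left(-5 + \frac{7}{5}\right) f - 3 = - \frac{18 f}{5} - 3 = -3 - \frac{18 f}{5}$)
$\left(l{\left(-180,64 \right)} - 2759\right) \left(33219 + 16427\right) = \left(\left(-3 - -648\right) - 2759\right) \left(33219 + 16427\right) = \left(\left(-3 + 648\right) - 2759\right) 49646 = \left(645 - 2759\right) 49646 = \left(-2114\right) 49646 = -104951644$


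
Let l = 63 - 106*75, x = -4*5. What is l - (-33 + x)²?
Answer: -10696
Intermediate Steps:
x = -20
l = -7887 (l = 63 - 7950 = -7887)
l - (-33 + x)² = -7887 - (-33 - 20)² = -7887 - 1*(-53)² = -7887 - 1*2809 = -7887 - 2809 = -10696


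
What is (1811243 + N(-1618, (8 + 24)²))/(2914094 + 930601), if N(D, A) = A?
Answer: 604089/1281565 ≈ 0.47137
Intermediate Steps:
(1811243 + N(-1618, (8 + 24)²))/(2914094 + 930601) = (1811243 + (8 + 24)²)/(2914094 + 930601) = (1811243 + 32²)/3844695 = (1811243 + 1024)*(1/3844695) = 1812267*(1/3844695) = 604089/1281565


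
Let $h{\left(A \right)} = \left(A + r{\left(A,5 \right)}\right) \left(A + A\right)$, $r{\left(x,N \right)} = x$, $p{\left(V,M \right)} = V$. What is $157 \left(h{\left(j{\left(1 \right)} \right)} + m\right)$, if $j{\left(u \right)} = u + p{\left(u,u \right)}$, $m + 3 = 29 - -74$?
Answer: $18212$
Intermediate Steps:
$m = 100$ ($m = -3 + \left(29 - -74\right) = -3 + \left(29 + 74\right) = -3 + 103 = 100$)
$j{\left(u \right)} = 2 u$ ($j{\left(u \right)} = u + u = 2 u$)
$h{\left(A \right)} = 4 A^{2}$ ($h{\left(A \right)} = \left(A + A\right) \left(A + A\right) = 2 A 2 A = 4 A^{2}$)
$157 \left(h{\left(j{\left(1 \right)} \right)} + m\right) = 157 \left(4 \left(2 \cdot 1\right)^{2} + 100\right) = 157 \left(4 \cdot 2^{2} + 100\right) = 157 \left(4 \cdot 4 + 100\right) = 157 \left(16 + 100\right) = 157 \cdot 116 = 18212$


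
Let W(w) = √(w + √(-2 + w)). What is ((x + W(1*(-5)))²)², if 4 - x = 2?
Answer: (2 + √(-5 + I*√7))⁴ ≈ -139.44 + 30.704*I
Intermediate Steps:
x = 2 (x = 4 - 1*2 = 4 - 2 = 2)
((x + W(1*(-5)))²)² = ((2 + √(1*(-5) + √(-2 + 1*(-5))))²)² = ((2 + √(-5 + √(-2 - 5)))²)² = ((2 + √(-5 + √(-7)))²)² = ((2 + √(-5 + I*√7))²)² = (2 + √(-5 + I*√7))⁴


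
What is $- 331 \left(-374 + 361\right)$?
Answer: $4303$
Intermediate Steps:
$- 331 \left(-374 + 361\right) = \left(-331\right) \left(-13\right) = 4303$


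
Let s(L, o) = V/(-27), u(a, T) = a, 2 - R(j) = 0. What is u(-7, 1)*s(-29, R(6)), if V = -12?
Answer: -28/9 ≈ -3.1111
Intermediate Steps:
R(j) = 2 (R(j) = 2 - 1*0 = 2 + 0 = 2)
s(L, o) = 4/9 (s(L, o) = -12/(-27) = -12*(-1/27) = 4/9)
u(-7, 1)*s(-29, R(6)) = -7*4/9 = -28/9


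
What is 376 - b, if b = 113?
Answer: 263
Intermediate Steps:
376 - b = 376 - 1*113 = 376 - 113 = 263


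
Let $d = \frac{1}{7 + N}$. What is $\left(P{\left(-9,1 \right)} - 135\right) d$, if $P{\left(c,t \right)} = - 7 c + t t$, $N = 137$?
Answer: $- \frac{71}{144} \approx -0.49306$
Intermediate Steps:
$P{\left(c,t \right)} = t^{2} - 7 c$ ($P{\left(c,t \right)} = - 7 c + t^{2} = t^{2} - 7 c$)
$d = \frac{1}{144}$ ($d = \frac{1}{7 + 137} = \frac{1}{144} \approx 0.0069444$)
$\left(P{\left(-9,1 \right)} - 135\right) d = \left(\left(1^{2} - -63\right) - 135\right) \frac{1}{144} = \left(\left(1 + 63\right) - 135\right) \frac{1}{144} = \left(64 - 135\right) \frac{1}{144} = \left(-71\right) \frac{1}{144} = - \frac{71}{144}$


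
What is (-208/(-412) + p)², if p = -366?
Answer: 1417221316/10609 ≈ 1.3359e+5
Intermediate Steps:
(-208/(-412) + p)² = (-208/(-412) - 366)² = (-208*(-1/412) - 366)² = (52/103 - 366)² = (-37646/103)² = 1417221316/10609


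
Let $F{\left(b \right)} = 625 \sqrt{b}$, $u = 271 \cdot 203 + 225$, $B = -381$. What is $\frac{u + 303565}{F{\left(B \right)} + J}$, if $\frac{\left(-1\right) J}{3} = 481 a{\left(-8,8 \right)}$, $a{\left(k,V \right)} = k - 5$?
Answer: $\frac{2243595159}{166909402} - \frac{74750625 i \sqrt{381}}{166909402} \approx 13.442 - 8.7417 i$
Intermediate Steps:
$a{\left(k,V \right)} = -5 + k$
$J = 18759$ ($J = - 3 \cdot 481 \left(-5 - 8\right) = - 3 \cdot 481 \left(-13\right) = \left(-3\right) \left(-6253\right) = 18759$)
$u = 55238$ ($u = 55013 + 225 = 55238$)
$\frac{u + 303565}{F{\left(B \right)} + J} = \frac{55238 + 303565}{625 \sqrt{-381} + 18759} = \frac{358803}{625 i \sqrt{381} + 18759} = \frac{358803}{18759 + 625 i \sqrt{381}}$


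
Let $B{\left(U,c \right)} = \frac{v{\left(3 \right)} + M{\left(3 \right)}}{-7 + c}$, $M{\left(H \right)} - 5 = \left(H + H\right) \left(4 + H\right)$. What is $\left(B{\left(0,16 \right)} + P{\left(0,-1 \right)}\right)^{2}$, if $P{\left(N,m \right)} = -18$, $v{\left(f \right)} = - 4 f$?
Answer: $\frac{16129}{81} \approx 199.12$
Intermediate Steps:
$M{\left(H \right)} = 5 + 2 H \left(4 + H\right)$ ($M{\left(H \right)} = 5 + \left(H + H\right) \left(4 + H\right) = 5 + 2 H \left(4 + H\right)$)
$B{\left(U,c \right)} = \frac{35}{-7 + c}$ ($B{\left(U,c \right)} = \frac{\left(-4\right) 3 + \left(5 + 2 \cdot 3^{2} + 8 \cdot 3\right)}{-7 + c} = \frac{-12 + \left(5 + 2 \cdot 9 + 24\right)}{-7 + c} = \frac{-12 + \left(5 + 18 + 24\right)}{-7 + c} = \frac{-12 + 47}{-7 + c} = \frac{35}{-7 + c}$)
$\left(B{\left(0,16 \right)} + P{\left(0,-1 \right)}\right)^{2} = \left(\frac{35}{-7 + 16} - 18\right)^{2} = \left(\frac{35}{9} - 18\right)^{2} = \left(- \frac{127}{9}\right)^{2} = \frac{16129}{81}$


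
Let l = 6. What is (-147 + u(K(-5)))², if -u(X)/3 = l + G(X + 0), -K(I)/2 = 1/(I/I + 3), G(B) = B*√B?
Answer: 217791/8 - 495*I*√2/2 ≈ 27224.0 - 350.02*I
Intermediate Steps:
G(B) = B^(3/2)
K(I) = -½ (K(I) = -2/(I/I + 3) = -2/(1 + 3) = -2/4 = -2*¼ = -½)
u(X) = -18 - 3*X^(3/2) (u(X) = -3*(6 + (X + 0)^(3/2)) = -3*(6 + X^(3/2)) = -18 - 3*X^(3/2))
(-147 + u(K(-5)))² = (-147 + (-18 - (-3)*I*√2/4))² = (-147 + (-18 + 3*I*√2/4))² = (-165 + 3*I*√2/4)²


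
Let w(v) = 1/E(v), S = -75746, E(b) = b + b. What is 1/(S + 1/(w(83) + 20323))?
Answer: -3373619/255538144608 ≈ -1.3202e-5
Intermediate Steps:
E(b) = 2*b
w(v) = 1/(2*v)
1/(S + 1/(w(83) + 20323)) = 1/(-75746 + 1/((½)/83 + 20323)) = 1/(-75746 + 1/((½)*(1/83) + 20323)) = 1/(-75746 + 1/(1/166 + 20323)) = 1/(-75746 + 1/(3373619/166)) = 1/(-75746 + 166/3373619) = 1/(-255538144608/3373619) = -3373619/255538144608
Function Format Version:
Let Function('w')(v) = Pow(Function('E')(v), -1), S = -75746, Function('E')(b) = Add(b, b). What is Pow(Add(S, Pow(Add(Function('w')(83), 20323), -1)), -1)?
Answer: Rational(-3373619, 255538144608) ≈ -1.3202e-5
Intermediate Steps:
Function('E')(b) = Mul(2, b)
Function('w')(v) = Mul(Rational(1, 2), Pow(v, -1)) (Function('w')(v) = Pow(Mul(2, v), -1) = Mul(Rational(1, 2), Pow(v, -1)))
Pow(Add(S, Pow(Add(Function('w')(83), 20323), -1)), -1) = Pow(Add(-75746, Pow(Add(Mul(Rational(1, 2), Pow(83, -1)), 20323), -1)), -1) = Pow(Add(-75746, Pow(Add(Mul(Rational(1, 2), Rational(1, 83)), 20323), -1)), -1) = Pow(Add(-75746, Pow(Add(Rational(1, 166), 20323), -1)), -1) = Pow(Add(-75746, Pow(Rational(3373619, 166), -1)), -1) = Pow(Add(-75746, Rational(166, 3373619)), -1) = Pow(Rational(-255538144608, 3373619), -1) = Rational(-3373619, 255538144608)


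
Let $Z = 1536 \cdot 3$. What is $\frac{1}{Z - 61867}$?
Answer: $- \frac{1}{57259} \approx -1.7465 \cdot 10^{-5}$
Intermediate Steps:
$Z = 4608$
$\frac{1}{Z - 61867} = \frac{1}{4608 - 61867} = \frac{1}{-57259} = - \frac{1}{57259}$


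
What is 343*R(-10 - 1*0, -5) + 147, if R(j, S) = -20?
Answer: -6713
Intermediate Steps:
343*R(-10 - 1*0, -5) + 147 = 343*(-20) + 147 = -6860 + 147 = -6713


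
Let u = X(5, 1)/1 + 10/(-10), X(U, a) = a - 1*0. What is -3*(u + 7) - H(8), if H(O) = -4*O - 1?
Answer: 12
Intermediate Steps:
X(U, a) = a (X(U, a) = a + 0 = a)
H(O) = -1 - 4*O
u = 0 (u = 1/1 + 10/(-10) = 1*1 + 10*(-⅒) = 1 - 1 = 0)
-3*(u + 7) - H(8) = -3*(0 + 7) - (-1 - 4*8) = -3*7 - (-1 - 32) = -21 - 1*(-33) = -21 + 33 = 12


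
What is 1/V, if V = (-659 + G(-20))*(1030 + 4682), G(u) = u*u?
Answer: -1/1479408 ≈ -6.7595e-7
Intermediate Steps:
G(u) = u²
V = -1479408 (V = (-659 + (-20)²)*(1030 + 4682) = (-659 + 400)*5712 = -259*5712 = -1479408)
1/V = 1/(-1479408) = -1/1479408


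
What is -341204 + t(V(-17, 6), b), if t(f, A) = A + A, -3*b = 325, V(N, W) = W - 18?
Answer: -1024262/3 ≈ -3.4142e+5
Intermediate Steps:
V(N, W) = -18 + W
b = -325/3 (b = -⅓*325 = -325/3 ≈ -108.33)
t(f, A) = 2*A
-341204 + t(V(-17, 6), b) = -341204 + 2*(-325/3) = -341204 - 650/3 = -1024262/3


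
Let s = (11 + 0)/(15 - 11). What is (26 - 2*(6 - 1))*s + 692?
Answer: 736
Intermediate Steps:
s = 11/4 ≈ 2.7500
(26 - 2*(6 - 1))*s + 692 = (26 - 2*(6 - 1))*(11/4) + 692 = (26 - 2*5)*(11/4) + 692 = (26 - 10)*(11/4) + 692 = 16*(11/4) + 692 = 44 + 692 = 736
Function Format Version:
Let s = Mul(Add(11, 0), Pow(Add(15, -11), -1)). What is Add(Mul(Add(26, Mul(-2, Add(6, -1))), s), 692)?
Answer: 736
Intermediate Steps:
s = Rational(11, 4) (s = Mul(11, Pow(4, -1)) = Mul(11, Rational(1, 4)) = Rational(11, 4) ≈ 2.7500)
Add(Mul(Add(26, Mul(-2, Add(6, -1))), s), 692) = Add(Mul(Add(26, Mul(-2, Add(6, -1))), Rational(11, 4)), 692) = Add(Mul(Add(26, Mul(-2, 5)), Rational(11, 4)), 692) = Add(Mul(Add(26, -10), Rational(11, 4)), 692) = Add(Mul(16, Rational(11, 4)), 692) = Add(44, 692) = 736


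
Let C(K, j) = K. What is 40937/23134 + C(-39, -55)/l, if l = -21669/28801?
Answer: 8957358293/167096882 ≈ 53.606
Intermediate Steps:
l = -21669/28801 (l = -21669*1/28801 = -21669/28801 ≈ -0.75237)
40937/23134 + C(-39, -55)/l = 40937/23134 - 39/(-21669/28801) = 40937*(1/23134) - 39*(-28801/21669) = 40937/23134 + 374413/7223 = 8957358293/167096882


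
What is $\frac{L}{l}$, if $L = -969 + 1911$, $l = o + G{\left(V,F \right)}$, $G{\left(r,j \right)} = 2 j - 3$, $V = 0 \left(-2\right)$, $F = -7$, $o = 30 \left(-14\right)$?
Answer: $- \frac{942}{437} \approx -2.1556$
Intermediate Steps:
$o = -420$
$V = 0$
$G{\left(r,j \right)} = -3 + 2 j$
$l = -437$ ($l = -420 + \left(-3 + 2 \left(-7\right)\right) = -420 - 17 = -437$)
$L = 942$
$\frac{L}{l} = \frac{942}{-437} = 942 \left(- \frac{1}{437}\right) = - \frac{942}{437}$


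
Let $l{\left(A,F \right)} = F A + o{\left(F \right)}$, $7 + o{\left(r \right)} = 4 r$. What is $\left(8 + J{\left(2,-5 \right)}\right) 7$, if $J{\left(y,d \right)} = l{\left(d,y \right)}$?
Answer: $-7$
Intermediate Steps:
$o{\left(r \right)} = -7 + 4 r$
$l{\left(A,F \right)} = -7 + 4 F + A F$ ($l{\left(A,F \right)} = F A + \left(-7 + 4 F\right) = A F + \left(-7 + 4 F\right) = -7 + 4 F + A F$)
$J{\left(y,d \right)} = -7 + 4 y + d y$
$\left(8 + J{\left(2,-5 \right)}\right) 7 = \left(8 - 9\right) 7 = \left(-1\right) 7 = -7$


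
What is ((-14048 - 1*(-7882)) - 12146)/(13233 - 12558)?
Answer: -6104/225 ≈ -27.129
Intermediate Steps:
((-14048 - 1*(-7882)) - 12146)/(13233 - 12558) = ((-14048 + 7882) - 12146)/675 = (-6166 - 12146)*(1/675) = -18312*1/675 = -6104/225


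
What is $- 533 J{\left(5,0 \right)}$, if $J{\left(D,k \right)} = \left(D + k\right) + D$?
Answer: $-5330$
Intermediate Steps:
$J{\left(D,k \right)} = k + 2 D$
$- 533 J{\left(5,0 \right)} = - 533 \left(0 + 2 \cdot 5\right) = - 533 \left(0 + 10\right) = \left(-533\right) 10 = -5330$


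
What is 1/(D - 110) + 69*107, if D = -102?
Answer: 1565195/212 ≈ 7383.0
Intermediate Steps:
1/(D - 110) + 69*107 = 1/(-102 - 110) + 69*107 = 1/(-212) + 7383 = -1/212 + 7383 = 1565195/212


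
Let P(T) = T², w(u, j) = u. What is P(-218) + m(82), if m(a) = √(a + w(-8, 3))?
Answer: 47524 + √74 ≈ 47533.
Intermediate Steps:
m(a) = √(-8 + a) (m(a) = √(a - 8) = √(-8 + a))
P(-218) + m(82) = (-218)² + √(-8 + 82) = 47524 + √74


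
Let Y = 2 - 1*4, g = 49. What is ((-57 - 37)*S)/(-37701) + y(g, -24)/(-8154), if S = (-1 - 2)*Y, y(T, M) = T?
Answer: 305723/34157106 ≈ 0.0089505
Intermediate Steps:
Y = -2 (Y = 2 - 4 = -2)
S = 6 (S = (-1 - 2)*(-2) = -3*(-2) = 6)
((-57 - 37)*S)/(-37701) + y(g, -24)/(-8154) = ((-57 - 37)*6)/(-37701) + 49/(-8154) = -94*6*(-1/37701) + 49*(-1/8154) = -564*(-1/37701) - 49/8154 = 188/12567 - 49/8154 = 305723/34157106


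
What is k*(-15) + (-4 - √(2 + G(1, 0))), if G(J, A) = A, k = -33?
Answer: 491 - √2 ≈ 489.59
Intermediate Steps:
k*(-15) + (-4 - √(2 + G(1, 0))) = -33*(-15) + (-4 - √(2 + 0)) = 495 + (-4 - √2) = 491 - √2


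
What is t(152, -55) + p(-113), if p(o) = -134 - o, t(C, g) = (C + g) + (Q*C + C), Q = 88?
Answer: 13604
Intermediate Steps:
t(C, g) = g + 90*C (t(C, g) = (C + g) + (88*C + C) = (C + g) + 89*C = g + 90*C)
t(152, -55) + p(-113) = (-55 + 90*152) + (-134 - 1*(-113)) = (-55 + 13680) + (-134 + 113) = 13625 - 21 = 13604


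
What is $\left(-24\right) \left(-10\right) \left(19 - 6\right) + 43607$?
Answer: $46727$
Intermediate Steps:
$\left(-24\right) \left(-10\right) \left(19 - 6\right) + 43607 = 240 \cdot 13 + 43607 = 3120 + 43607 = 46727$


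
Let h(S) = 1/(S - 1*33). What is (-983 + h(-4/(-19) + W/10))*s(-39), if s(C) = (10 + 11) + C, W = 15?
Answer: 21038850/1189 ≈ 17695.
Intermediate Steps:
s(C) = 21 + C
h(S) = 1/(-33 + S) (h(S) = 1/(S - 33) = 1/(-33 + S))
(-983 + h(-4/(-19) + W/10))*s(-39) = (-983 + 1/(-33 + (-4/(-19) + 15/10)))*(21 - 39) = (-983 + 1/(-33 + (-4*(-1/19) + 15*(1/10))))*(-18) = (-983 + 1/(-33 + (4/19 + 3/2)))*(-18) = (-983 + 1/(-33 + 65/38))*(-18) = (-983 + 1/(-1189/38))*(-18) = (-983 - 38/1189)*(-18) = -1168825/1189*(-18) = 21038850/1189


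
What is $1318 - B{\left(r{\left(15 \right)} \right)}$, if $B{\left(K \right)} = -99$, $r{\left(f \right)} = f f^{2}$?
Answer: $1417$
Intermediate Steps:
$r{\left(f \right)} = f^{3}$
$1318 - B{\left(r{\left(15 \right)} \right)} = 1318 - -99 = 1318 + 99 = 1417$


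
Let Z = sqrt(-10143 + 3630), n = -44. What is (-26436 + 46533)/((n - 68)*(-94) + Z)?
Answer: 211581216/110845297 - 20097*I*sqrt(6513)/110845297 ≈ 1.9088 - 0.014632*I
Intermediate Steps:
Z = I*sqrt(6513) (Z = sqrt(-6513) = I*sqrt(6513) ≈ 80.703*I)
(-26436 + 46533)/((n - 68)*(-94) + Z) = (-26436 + 46533)/((-44 - 68)*(-94) + I*sqrt(6513)) = 20097/(-112*(-94) + I*sqrt(6513)) = 20097/(10528 + I*sqrt(6513))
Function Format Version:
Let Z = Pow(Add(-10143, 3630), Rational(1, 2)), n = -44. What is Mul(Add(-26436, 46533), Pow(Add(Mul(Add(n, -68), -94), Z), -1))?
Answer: Add(Rational(211581216, 110845297), Mul(Rational(-20097, 110845297), I, Pow(6513, Rational(1, 2)))) ≈ Add(1.9088, Mul(-0.014632, I))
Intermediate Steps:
Z = Mul(I, Pow(6513, Rational(1, 2))) (Z = Pow(-6513, Rational(1, 2)) = Mul(I, Pow(6513, Rational(1, 2))) ≈ Mul(80.703, I))
Mul(Add(-26436, 46533), Pow(Add(Mul(Add(n, -68), -94), Z), -1)) = Mul(Add(-26436, 46533), Pow(Add(Mul(Add(-44, -68), -94), Mul(I, Pow(6513, Rational(1, 2)))), -1)) = Mul(20097, Pow(Add(Mul(-112, -94), Mul(I, Pow(6513, Rational(1, 2)))), -1)) = Mul(20097, Pow(Add(10528, Mul(I, Pow(6513, Rational(1, 2)))), -1))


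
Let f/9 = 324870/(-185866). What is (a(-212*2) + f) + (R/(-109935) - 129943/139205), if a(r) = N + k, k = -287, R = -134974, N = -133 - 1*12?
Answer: -1652842619100008/3694026808215 ≈ -447.44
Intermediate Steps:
N = -145 (N = -133 - 12 = -145)
f = -1461915/92933 (f = 9*(324870/(-185866)) = 9*(324870*(-1/185866)) = 9*(-162435/92933) = -1461915/92933 ≈ -15.731)
a(r) = -432 (a(r) = -145 - 287 = -432)
(a(-212*2) + f) + (R/(-109935) - 129943/139205) = (-432 - 1461915/92933) + (-134974/(-109935) - 129943/139205) = -41608971/92933 + (-134974*(-1/109935) - 129943*1/139205) = -41608971/92933 + (19282/15705 - 11813/12655) = -41608971/92933 + 11698109/39749355 = -1652842619100008/3694026808215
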